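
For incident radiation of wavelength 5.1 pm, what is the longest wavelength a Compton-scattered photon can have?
9.9526 pm (at θ = 180°)

The Compton shift is Δλ = λ_C(1 − cos θ).

Since cos θ ranges from −1 to 1, the factor (1 − cos θ) ranges from 0 to 2; the maximum shift occurs at θ = 180° (backscattering):
Δλ_max = 2λ_C = 2 × 2.4263 pm = 4.8526 pm

Maximum scattered wavelength:
λ'_max = λ₀ + Δλ_max = 5.1 + 4.8526 = 9.9526 pm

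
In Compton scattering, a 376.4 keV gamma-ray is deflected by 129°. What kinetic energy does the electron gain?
205.3209 keV

By energy conservation: K_e = E_initial - E_final

First find the scattered photon energy:
Initial wavelength: λ = hc/E = 3.2939 pm
Compton shift: Δλ = λ_C(1 - cos(129°)) = 3.9532 pm
Final wavelength: λ' = 3.2939 + 3.9532 = 7.2472 pm
Final photon energy: E' = hc/λ' = 171.0791 keV

Electron kinetic energy:
K_e = E - E' = 376.4000 - 171.0791 = 205.3209 keV

(Intermediate values are shown rounded; full precision is carried through to the final answer.)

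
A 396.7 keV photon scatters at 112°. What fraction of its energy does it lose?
0.5162 (or 51.62%)

Calculate initial and final photon energies:

Initial: E₀ = 396.7 keV → λ₀ = 3.1254 pm
Compton shift: Δλ = 3.3352 pm
Final wavelength: λ' = 6.4606 pm
Final energy: E' = 191.9078 keV

Fractional energy loss:
(E₀ - E')/E₀ = (396.7000 - 191.9078)/396.7000
= 204.7922/396.7000
= 0.5162
= 51.62%

(Intermediate values are shown rounded; full precision is carried through to the final answer.)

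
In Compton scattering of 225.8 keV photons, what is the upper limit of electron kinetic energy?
105.9333 keV

Maximum energy transfer occurs at θ = 180° (backscattering).

Initial photon: E₀ = 225.8 keV → λ₀ = 5.4909 pm

Maximum Compton shift (at 180°):
Δλ_max = 2λ_C = 2 × 2.4263 = 4.8526 pm

Final wavelength:
λ' = 5.4909 + 4.8526 = 10.3435 pm

Minimum photon energy (maximum energy to electron):
E'_min = hc/λ' = 119.8667 keV

Maximum electron kinetic energy:
K_max = E₀ - E'_min = 225.8000 - 119.8667 = 105.9333 keV

(Intermediate values are shown rounded; full precision is carried through to the final answer.)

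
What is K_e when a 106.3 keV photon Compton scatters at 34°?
3.6506 keV

By energy conservation: K_e = E_initial - E_final

First find the scattered photon energy:
Initial wavelength: λ = hc/E = 11.6636 pm
Compton shift: Δλ = λ_C(1 - cos(34°)) = 0.4148 pm
Final wavelength: λ' = 11.6636 + 0.4148 = 12.0784 pm
Final photon energy: E' = hc/λ' = 102.6494 keV

Electron kinetic energy:
K_e = E - E' = 106.3000 - 102.6494 = 3.6506 keV

(Intermediate values are shown rounded; full precision is carried through to the final answer.)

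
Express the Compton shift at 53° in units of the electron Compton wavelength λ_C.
0.3982 λ_C

The Compton shift formula is:
Δλ = λ_C(1 - cos θ)

Dividing both sides by λ_C:
Δλ/λ_C = 1 - cos θ

For θ = 53°:
Δλ/λ_C = 1 - cos(53°)
Δλ/λ_C = 1 - 0.6018
Δλ/λ_C = 0.3982

This means the shift is 0.3982 × λ_C = 0.9661 pm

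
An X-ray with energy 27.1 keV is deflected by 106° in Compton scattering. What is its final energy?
25.3828 keV

First convert energy to wavelength:
λ = hc/E, with hc ≈ 1239.842 keV·pm (i.e. 1239.842 eV·nm)

For E = 27.1 keV = 27100 eV:
λ = 1239.842 keV·pm / 27.1 keV
λ = 45.7506 pm

Calculate the Compton shift:
Δλ = λ_C(1 - cos(106°)) = 2.4263 × 1.2756
Δλ = 3.0951 pm

Final wavelength:
λ' = 45.7506 + 3.0951 = 48.8457 pm

Final energy:
E' = hc/λ' = 1239.842 / 48.8457 = 25.3828 keV

(Intermediate values are shown rounded; full precision is carried through to the final answer.)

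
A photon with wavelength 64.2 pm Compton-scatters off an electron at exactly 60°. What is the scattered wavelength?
65.4132 pm

Using the Compton formula: λ' = λ + λ_C(1 − cos θ)

For θ = 60°, cos θ = 1/2 (exact) = 0.5000, so:
1 − cos 60° = 1 − (1/2) = 0.5000

Δλ = λ_C × 0.5000 = 2.4263 × 0.5000 = 1.2132 pm

λ' = 64.2 + 1.2132 = 65.4132 pm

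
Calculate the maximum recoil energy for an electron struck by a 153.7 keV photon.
57.7315 keV

Maximum energy transfer occurs at θ = 180° (backscattering).

Initial photon: E₀ = 153.7 keV → λ₀ = 8.0666 pm

Maximum Compton shift (at 180°):
Δλ_max = 2λ_C = 2 × 2.4263 = 4.8526 pm

Final wavelength:
λ' = 8.0666 + 4.8526 = 12.9193 pm

Minimum photon energy (maximum energy to electron):
E'_min = hc/λ' = 95.9685 keV

Maximum electron kinetic energy:
K_max = E₀ - E'_min = 153.7000 - 95.9685 = 57.7315 keV

(Intermediate values are shown rounded; full precision is carried through to the final answer.)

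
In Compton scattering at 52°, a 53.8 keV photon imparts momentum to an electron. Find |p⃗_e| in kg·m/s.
2.4739e-23 kg·m/s

The electron is initially at rest, so by conservation of momentum:
p⃗_e = p⃗₀ − p⃗'  (incident photon momentum minus scattered photon momentum)

Photon momentum magnitudes (p = h/λ = E/c):
λ₀ = hc/E₀ = 23.0454 pm → p₀ = h/λ₀ = 2.8752e-23 kg·m/s
Δλ = λ_C(1 − cos 52°) = 0.9325 pm
λ' = 23.9779 pm → p' = h/λ' = 2.7634e-23 kg·m/s

The scattered photon makes angle θ = 52° with the incident direction, so by the law of cosines:
|p⃗_e|² = p₀² + p'² − 2p₀p'cos θ
|p⃗_e|² = (2.8752e-23)² + (2.7634e-23)² − 2·2.8752e-23·2.7634e-23·cos(52°)
|p⃗_e| = 2.4739e-23 kg·m/s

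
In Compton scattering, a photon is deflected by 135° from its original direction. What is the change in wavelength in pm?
4.1420 pm

Using the Compton scattering formula:
Δλ = λ_C(1 - cos θ)

where λ_C = h/(m_e·c) ≈ 2.4263 pm is the Compton wavelength of an electron.

For θ = 135°:
cos(135°) = -0.7071
1 - cos(135°) = 1.7071

Δλ = 2.4263 × 1.7071
Δλ = 4.1420 pm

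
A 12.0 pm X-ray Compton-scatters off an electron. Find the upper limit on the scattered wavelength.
16.8526 pm (at θ = 180°)

The Compton shift is Δλ = λ_C(1 − cos θ).

Since cos θ ranges from −1 to 1, the factor (1 − cos θ) ranges from 0 to 2; the maximum shift occurs at θ = 180° (backscattering):
Δλ_max = 2λ_C = 2 × 2.4263 pm = 4.8526 pm

Maximum scattered wavelength:
λ'_max = λ₀ + Δλ_max = 12.0 + 4.8526 = 16.8526 pm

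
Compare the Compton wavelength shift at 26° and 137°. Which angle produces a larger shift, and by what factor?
137° produces the larger shift by a factor of 17.107

Calculate both shifts using Δλ = λ_C(1 - cos θ):

For θ₁ = 26°:
Δλ₁ = 2.4263 × (1 - cos(26°))
Δλ₁ = 2.4263 × 0.1012
Δλ₁ = 0.2456 pm

For θ₂ = 137°:
Δλ₂ = 2.4263 × (1 - cos(137°))
Δλ₂ = 2.4263 × 1.7314
Δλ₂ = 4.2008 pm

The 137° angle produces the larger shift.
Ratio: 4.2008/0.2456 = 17.107

(Intermediate values are shown rounded; full precision is carried through to the final answer.)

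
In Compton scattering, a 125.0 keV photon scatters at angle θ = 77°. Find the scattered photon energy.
105.0781 keV

First convert energy to wavelength:
λ = hc/E, with hc ≈ 1239.842 keV·pm (i.e. 1239.842 eV·nm)

For E = 125.0 keV = 125000 eV:
λ = 1239.842 keV·pm / 125.0 keV
λ = 9.9187 pm

Calculate the Compton shift:
Δλ = λ_C(1 - cos(77°)) = 2.4263 × 0.7750
Δλ = 1.8805 pm

Final wavelength:
λ' = 9.9187 + 1.8805 = 11.7992 pm

Final energy:
E' = hc/λ' = 1239.842 / 11.7992 = 105.0781 keV

(Intermediate values are shown rounded; full precision is carried through to the final answer.)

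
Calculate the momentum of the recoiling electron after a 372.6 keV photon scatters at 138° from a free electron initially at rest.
2.7072e-22 kg·m/s

The electron is initially at rest, so by conservation of momentum:
p⃗_e = p⃗₀ − p⃗'  (incident photon momentum minus scattered photon momentum)

Photon momentum magnitudes (p = h/λ = E/c):
λ₀ = hc/E₀ = 3.3275 pm → p₀ = h/λ₀ = 1.9913e-22 kg·m/s
Δλ = λ_C(1 − cos 138°) = 4.2294 pm
λ' = 7.5570 pm → p' = h/λ' = 8.7682e-23 kg·m/s

The scattered photon makes angle θ = 138° with the incident direction, so by the law of cosines:
|p⃗_e|² = p₀² + p'² − 2p₀p'cos θ
|p⃗_e|² = (1.9913e-22)² + (8.7682e-23)² − 2·1.9913e-22·8.7682e-23·cos(138°)
|p⃗_e| = 2.7072e-22 kg·m/s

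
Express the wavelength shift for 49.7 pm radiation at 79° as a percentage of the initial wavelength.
3.9504%

Calculate the Compton shift:
Δλ = λ_C(1 - cos(79°))
Δλ = 2.4263 × (1 - cos(79°))
Δλ = 2.4263 × 0.8092
Δλ = 1.9633 pm

Percentage change:
(Δλ/λ₀) × 100 = (1.9633/49.7) × 100
= 3.9504%

(Intermediate values are shown rounded; full precision is carried through to the final answer.)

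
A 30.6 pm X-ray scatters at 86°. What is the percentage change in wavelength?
7.3760%

Calculate the Compton shift:
Δλ = λ_C(1 - cos(86°))
Δλ = 2.4263 × (1 - cos(86°))
Δλ = 2.4263 × 0.9302
Δλ = 2.2571 pm

Percentage change:
(Δλ/λ₀) × 100 = (2.2571/30.6) × 100
= 7.3760%

(Intermediate values are shown rounded; full precision is carried through to the final answer.)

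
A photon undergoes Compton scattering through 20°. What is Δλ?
0.1463 pm

Using the Compton scattering formula:
Δλ = λ_C(1 - cos θ)

where λ_C = h/(m_e·c) ≈ 2.4263 pm is the Compton wavelength of an electron.

For θ = 20°:
cos(20°) = 0.9397
1 - cos(20°) = 0.0603

Δλ = 2.4263 × 0.0603
Δλ = 0.1463 pm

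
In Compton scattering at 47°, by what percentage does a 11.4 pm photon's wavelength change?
6.7682%

Calculate the Compton shift:
Δλ = λ_C(1 - cos(47°))
Δλ = 2.4263 × (1 - cos(47°))
Δλ = 2.4263 × 0.3180
Δλ = 0.7716 pm

Percentage change:
(Δλ/λ₀) × 100 = (0.7716/11.4) × 100
= 6.7682%

(Intermediate values are shown rounded; full precision is carried through to the final answer.)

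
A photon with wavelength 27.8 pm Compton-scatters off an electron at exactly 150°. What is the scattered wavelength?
32.3276 pm

Using the Compton formula: λ' = λ + λ_C(1 − cos θ)

For θ = 150°, cos θ = -√3/2 (exact) ≈ -0.8660, so:
1 − cos 150° = 1 − (-√3/2) ≈ 1.8660

Δλ = λ_C × 1.8660 = 2.4263 × 1.8660 = 4.5276 pm

λ' = 27.8 + 4.5276 = 32.3276 pm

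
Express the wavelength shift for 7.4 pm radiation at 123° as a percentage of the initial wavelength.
50.6456%

Calculate the Compton shift:
Δλ = λ_C(1 - cos(123°))
Δλ = 2.4263 × (1 - cos(123°))
Δλ = 2.4263 × 1.5446
Δλ = 3.7478 pm

Percentage change:
(Δλ/λ₀) × 100 = (3.7478/7.4) × 100
= 50.6456%

(Intermediate values are shown rounded; full precision is carried through to the final answer.)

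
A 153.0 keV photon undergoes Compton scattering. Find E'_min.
95.6952 keV (at θ = 180°)

The scattered photon has minimum energy when its wavelength is maximum, i.e., when the Compton shift Δλ = λ_C(1 − cos θ) is maximum. This occurs at θ = 180° (backscattering), giving Δλ_max = 2λ_C = 4.8526 pm.

Initial wavelength: λ₀ = hc/E₀ = 8.1035 pm
Maximum final wavelength: λ'_max = λ₀ + 2λ_C = 8.1035 + 4.8526 = 12.9562 pm
Minimum final energy: E'_min = hc/λ'_max = 95.6952 keV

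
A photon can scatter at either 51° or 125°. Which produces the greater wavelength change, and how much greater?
125° produces the larger shift by a factor of 4.245

Calculate both shifts using Δλ = λ_C(1 - cos θ):

For θ₁ = 51°:
Δλ₁ = 2.4263 × (1 - cos(51°))
Δλ₁ = 2.4263 × 0.3707
Δλ₁ = 0.8994 pm

For θ₂ = 125°:
Δλ₂ = 2.4263 × (1 - cos(125°))
Δλ₂ = 2.4263 × 1.5736
Δλ₂ = 3.8180 pm

The 125° angle produces the larger shift.
Ratio: 3.8180/0.8994 = 4.245

(Intermediate values are shown rounded; full precision is carried through to the final answer.)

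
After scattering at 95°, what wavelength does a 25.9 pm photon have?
28.5378 pm

Using the Compton scattering formula:
λ' = λ + Δλ = λ + λ_C(1 - cos θ)

Given:
- Initial wavelength λ = 25.9 pm
- Scattering angle θ = 95°
- Compton wavelength λ_C ≈ 2.4263 pm

Calculate the shift:
Δλ = 2.4263 × (1 - cos(95°))
Δλ = 2.4263 × 1.0872
Δλ = 2.6378 pm

Final wavelength:
λ' = 25.9 + 2.6378 = 28.5378 pm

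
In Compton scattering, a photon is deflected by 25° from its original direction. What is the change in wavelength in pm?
0.2273 pm

Using the Compton scattering formula:
Δλ = λ_C(1 - cos θ)

where λ_C = h/(m_e·c) ≈ 2.4263 pm is the Compton wavelength of an electron.

For θ = 25°:
cos(25°) = 0.9063
1 - cos(25°) = 0.0937

Δλ = 2.4263 × 0.0937
Δλ = 0.2273 pm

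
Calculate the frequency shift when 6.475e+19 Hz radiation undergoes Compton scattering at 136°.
3.069e+19 Hz (decrease)

Convert frequency to wavelength (c = 299792458 m/s):
λ₀ = c/f₀ = 299792458/6.475e+19 = 4.6299994e-12 m = 4.6300 pm

Calculate Compton shift:
Δλ = λ_C(1 - cos(136°)) = 4.1717 pm

Final wavelength:
λ' = λ₀ + Δλ = 4.6300 + 4.1717 = 8.8017 pm

Final frequency:
f' = c/λ' = 299792458/8.8016511e-12 = 3.4060934e+19 Hz

Frequency shift (decrease):
Δf = f₀ - f' = 6.475e+19 - 3.4060934e+19 = 3.069e+19 Hz

(Intermediate values are shown rounded; full precision is carried through to the final answer.)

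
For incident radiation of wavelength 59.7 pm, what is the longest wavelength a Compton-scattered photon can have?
64.5526 pm (at θ = 180°)

The Compton shift is Δλ = λ_C(1 − cos θ).

Since cos θ ranges from −1 to 1, the factor (1 − cos θ) ranges from 0 to 2; the maximum shift occurs at θ = 180° (backscattering):
Δλ_max = 2λ_C = 2 × 2.4263 pm = 4.8526 pm

Maximum scattered wavelength:
λ'_max = λ₀ + Δλ_max = 59.7 + 4.8526 = 64.5526 pm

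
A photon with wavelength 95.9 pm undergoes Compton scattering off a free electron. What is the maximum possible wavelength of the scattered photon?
100.7526 pm (at θ = 180°)

The Compton shift is Δλ = λ_C(1 − cos θ).

Since cos θ ranges from −1 to 1, the factor (1 − cos θ) ranges from 0 to 2; the maximum shift occurs at θ = 180° (backscattering):
Δλ_max = 2λ_C = 2 × 2.4263 pm = 4.8526 pm

Maximum scattered wavelength:
λ'_max = λ₀ + Δλ_max = 95.9 + 4.8526 = 100.7526 pm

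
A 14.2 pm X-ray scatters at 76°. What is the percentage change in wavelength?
12.9530%

Calculate the Compton shift:
Δλ = λ_C(1 - cos(76°))
Δλ = 2.4263 × (1 - cos(76°))
Δλ = 2.4263 × 0.7581
Δλ = 1.8393 pm

Percentage change:
(Δλ/λ₀) × 100 = (1.8393/14.2) × 100
= 12.9530%

(Intermediate values are shown rounded; full precision is carried through to the final answer.)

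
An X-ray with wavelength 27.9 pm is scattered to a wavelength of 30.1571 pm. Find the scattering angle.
86.00°

First find the wavelength shift:
Δλ = λ' - λ = 30.1571 - 27.9 = 2.2571 pm

Using Δλ = λ_C(1 - cos θ), with λ_C = h/(m_e·c) ≈ 2.42631024 pm:
cos θ = 1 - Δλ/λ_C
cos θ = 1 - 2.2571/2.42631024
cos θ = 0.069740

θ = arccos(0.069740)
θ = 86.00°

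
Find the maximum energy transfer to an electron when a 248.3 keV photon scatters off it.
122.3759 keV

Maximum energy transfer occurs at θ = 180° (backscattering).

Initial photon: E₀ = 248.3 keV → λ₀ = 4.9933 pm

Maximum Compton shift (at 180°):
Δλ_max = 2λ_C = 2 × 2.4263 = 4.8526 pm

Final wavelength:
λ' = 4.9933 + 4.8526 = 9.8459 pm

Minimum photon energy (maximum energy to electron):
E'_min = hc/λ' = 125.9241 keV

Maximum electron kinetic energy:
K_max = E₀ - E'_min = 248.3000 - 125.9241 = 122.3759 keV

(Intermediate values are shown rounded; full precision is carried through to the final answer.)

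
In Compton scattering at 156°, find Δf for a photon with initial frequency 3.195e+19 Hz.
1.058e+19 Hz (decrease)

Convert frequency to wavelength (c = 299792458 m/s):
λ₀ = c/f₀ = 299792458/3.195e+19 = 9.3831755e-12 m = 9.3832 pm

Calculate Compton shift:
Δλ = λ_C(1 - cos(156°)) = 4.6429 pm

Final wavelength:
λ' = λ₀ + Δλ = 9.3832 + 4.6429 = 14.0260 pm

Final frequency:
f' = c/λ' = 299792458/1.4026030e-11 = 2.1374006e+19 Hz

Frequency shift (decrease):
Δf = f₀ - f' = 3.195e+19 - 2.1374006e+19 = 1.058e+19 Hz

(Intermediate values are shown rounded; full precision is carried through to the final answer.)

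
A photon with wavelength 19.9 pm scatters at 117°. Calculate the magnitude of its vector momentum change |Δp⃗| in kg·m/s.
5.2571e-23 kg·m/s

Photon momentum magnitude is p = h/λ.

Initial momentum:
p₀ = h/λ = 6.6261e-34/1.9900e-11 = 3.3297e-23 kg·m/s

After scattering:
λ' = λ + Δλ = 19.9 + 3.5278 = 23.4278 pm
p' = h/λ' = 6.6261e-34/2.3428e-11 = 2.8283e-23 kg·m/s

Momentum is a vector; the scattered photon's direction makes angle θ = 117° with the incident direction. The magnitude of the vector change Δp⃗ = p⃗₀ − p⃗' is found from the law of cosines:
|Δp⃗|² = p₀² + p'² − 2p₀p'cos θ
|Δp⃗|² = (3.3297e-23)² + (2.8283e-23)² − 2·3.3297e-23·2.8283e-23·cos(117°)
|Δp⃗| = 5.2571e-23 kg·m/s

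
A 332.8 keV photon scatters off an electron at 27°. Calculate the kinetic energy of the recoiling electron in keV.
22.0579 keV

By energy conservation: K_e = E_initial - E_final

First find the scattered photon energy:
Initial wavelength: λ = hc/E = 3.7255 pm
Compton shift: Δλ = λ_C(1 - cos(27°)) = 0.2645 pm
Final wavelength: λ' = 3.7255 + 0.2645 = 3.9899 pm
Final photon energy: E' = hc/λ' = 310.7421 keV

Electron kinetic energy:
K_e = E - E' = 332.8000 - 310.7421 = 22.0579 keV

(Intermediate values are shown rounded; full precision is carried through to the final answer.)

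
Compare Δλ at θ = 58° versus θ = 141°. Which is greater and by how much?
141° produces the larger shift by a factor of 3.781

Calculate both shifts using Δλ = λ_C(1 - cos θ):

For θ₁ = 58°:
Δλ₁ = 2.4263 × (1 - cos(58°))
Δλ₁ = 2.4263 × 0.4701
Δλ₁ = 1.1406 pm

For θ₂ = 141°:
Δλ₂ = 2.4263 × (1 - cos(141°))
Δλ₂ = 2.4263 × 1.7771
Δλ₂ = 4.3119 pm

The 141° angle produces the larger shift.
Ratio: 4.3119/1.1406 = 3.781

(Intermediate values are shown rounded; full precision is carried through to the final answer.)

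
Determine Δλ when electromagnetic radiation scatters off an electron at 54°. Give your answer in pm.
1.0002 pm

Using the Compton scattering formula:
Δλ = λ_C(1 - cos θ)

where λ_C = h/(m_e·c) ≈ 2.4263 pm is the Compton wavelength of an electron.

For θ = 54°:
cos(54°) = 0.5878
1 - cos(54°) = 0.4122

Δλ = 2.4263 × 0.4122
Δλ = 1.0002 pm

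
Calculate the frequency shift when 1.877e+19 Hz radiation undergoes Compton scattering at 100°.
2.840e+18 Hz (decrease)

Convert frequency to wavelength (c = 299792458 m/s):
λ₀ = c/f₀ = 299792458/1.877e+19 = 1.5971894e-11 m = 15.9719 pm

Calculate Compton shift:
Δλ = λ_C(1 - cos(100°)) = 2.8476 pm

Final wavelength:
λ' = λ₀ + Δλ = 15.9719 + 2.8476 = 18.8195 pm

Final frequency:
f' = c/λ' = 299792458/1.8819529e-11 = 1.5929860e+19 Hz

Frequency shift (decrease):
Δf = f₀ - f' = 1.877e+19 - 1.5929860e+19 = 2.840e+18 Hz

(Intermediate values are shown rounded; full precision is carried through to the final answer.)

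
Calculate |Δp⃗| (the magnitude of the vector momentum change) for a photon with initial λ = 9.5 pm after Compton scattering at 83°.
8.4510e-23 kg·m/s

Photon momentum magnitude is p = h/λ.

Initial momentum:
p₀ = h/λ = 6.6261e-34/9.5000e-12 = 6.9748e-23 kg·m/s

After scattering:
λ' = λ + Δλ = 9.5 + 2.1306 = 11.6306 pm
p' = h/λ' = 6.6261e-34/1.1631e-11 = 5.6971e-23 kg·m/s

Momentum is a vector; the scattered photon's direction makes angle θ = 83° with the incident direction. The magnitude of the vector change Δp⃗ = p⃗₀ − p⃗' is found from the law of cosines:
|Δp⃗|² = p₀² + p'² − 2p₀p'cos θ
|Δp⃗|² = (6.9748e-23)² + (5.6971e-23)² − 2·6.9748e-23·5.6971e-23·cos(83°)
|Δp⃗| = 8.4510e-23 kg·m/s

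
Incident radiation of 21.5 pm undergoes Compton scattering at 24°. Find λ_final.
21.7098 pm

Using the Compton scattering formula:
λ' = λ + Δλ = λ + λ_C(1 - cos θ)

Given:
- Initial wavelength λ = 21.5 pm
- Scattering angle θ = 24°
- Compton wavelength λ_C ≈ 2.4263 pm

Calculate the shift:
Δλ = 2.4263 × (1 - cos(24°))
Δλ = 2.4263 × 0.0865
Δλ = 0.2098 pm

Final wavelength:
λ' = 21.5 + 0.2098 = 21.7098 pm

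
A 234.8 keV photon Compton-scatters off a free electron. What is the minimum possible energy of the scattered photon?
122.3564 keV (at θ = 180°)

The scattered photon has minimum energy when its wavelength is maximum, i.e., when the Compton shift Δλ = λ_C(1 − cos θ) is maximum. This occurs at θ = 180° (backscattering), giving Δλ_max = 2λ_C = 4.8526 pm.

Initial wavelength: λ₀ = hc/E₀ = 5.2804 pm
Maximum final wavelength: λ'_max = λ₀ + 2λ_C = 5.2804 + 4.8526 = 10.1330 pm
Minimum final energy: E'_min = hc/λ'_max = 122.3564 keV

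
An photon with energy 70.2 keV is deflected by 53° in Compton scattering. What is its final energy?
66.5591 keV

First convert energy to wavelength:
λ = hc/E, with hc ≈ 1239.842 keV·pm (i.e. 1239.842 eV·nm)

For E = 70.2 keV = 70200 eV:
λ = 1239.842 keV·pm / 70.2 keV
λ = 17.6616 pm

Calculate the Compton shift:
Δλ = λ_C(1 - cos(53°)) = 2.4263 × 0.3982
Δλ = 0.9661 pm

Final wavelength:
λ' = 17.6616 + 0.9661 = 18.6277 pm

Final energy:
E' = hc/λ' = 1239.842 / 18.6277 = 66.5591 keV

(Intermediate values are shown rounded; full precision is carried through to the final answer.)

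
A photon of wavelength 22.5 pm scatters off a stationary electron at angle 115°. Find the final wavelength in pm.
25.9517 pm

Using the Compton scattering formula:
λ' = λ + Δλ = λ + λ_C(1 - cos θ)

Given:
- Initial wavelength λ = 22.5 pm
- Scattering angle θ = 115°
- Compton wavelength λ_C ≈ 2.4263 pm

Calculate the shift:
Δλ = 2.4263 × (1 - cos(115°))
Δλ = 2.4263 × 1.4226
Δλ = 3.4517 pm

Final wavelength:
λ' = 22.5 + 3.4517 = 25.9517 pm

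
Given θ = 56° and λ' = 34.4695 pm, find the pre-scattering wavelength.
33.4000 pm

From λ' = λ + Δλ, we have λ = λ' - Δλ

First calculate the Compton shift:
Δλ = λ_C(1 - cos θ)
Δλ = 2.4263 × (1 - cos(56°))
Δλ = 2.4263 × 0.4408
Δλ = 1.0695 pm

Initial wavelength:
λ = λ' - Δλ
λ = 34.4695 - 1.0695
λ = 33.4000 pm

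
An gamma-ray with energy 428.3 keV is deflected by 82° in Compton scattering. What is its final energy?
248.7928 keV

First convert energy to wavelength:
λ = hc/E, with hc ≈ 1239.842 keV·pm (i.e. 1239.842 eV·nm)

For E = 428.3 keV = 428300 eV:
λ = 1239.842 keV·pm / 428.3 keV
λ = 2.8948 pm

Calculate the Compton shift:
Δλ = λ_C(1 - cos(82°)) = 2.4263 × 0.8608
Δλ = 2.0886 pm

Final wavelength:
λ' = 2.8948 + 2.0886 = 4.9834 pm

Final energy:
E' = hc/λ' = 1239.842 / 4.9834 = 248.7928 keV

(Intermediate values are shown rounded; full precision is carried through to the final answer.)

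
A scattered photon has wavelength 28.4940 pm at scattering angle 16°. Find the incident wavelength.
28.4000 pm

From λ' = λ + Δλ, we have λ = λ' - Δλ

First calculate the Compton shift:
Δλ = λ_C(1 - cos θ)
Δλ = 2.4263 × (1 - cos(16°))
Δλ = 2.4263 × 0.0387
Δλ = 0.0940 pm

Initial wavelength:
λ = λ' - Δλ
λ = 28.4940 - 0.0940
λ = 28.4000 pm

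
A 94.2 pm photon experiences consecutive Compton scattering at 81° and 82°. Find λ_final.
98.3354 pm

Apply Compton shift twice:

First scattering at θ₁ = 81°:
Δλ₁ = λ_C(1 - cos(81°))
Δλ₁ = 2.4263 × 0.8436
Δλ₁ = 2.0468 pm

After first scattering:
λ₁ = 94.2 + 2.0468 = 96.2468 pm

Second scattering at θ₂ = 82°:
Δλ₂ = λ_C(1 - cos(82°))
Δλ₂ = 2.4263 × 0.8608
Δλ₂ = 2.0886 pm

Final wavelength:
λ₂ = 96.2468 + 2.0886 = 98.3354 pm

Total shift: Δλ_total = 2.0468 + 2.0886 = 4.1354 pm

(Intermediate values are shown rounded; full precision is carried through to the final answer.)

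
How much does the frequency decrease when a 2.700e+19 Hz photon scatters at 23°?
4.610e+17 Hz (decrease)

Convert frequency to wavelength (c = 299792458 m/s):
λ₀ = c/f₀ = 299792458/2.700e+19 = 1.1103424e-11 m = 11.1034 pm

Calculate Compton shift:
Δλ = λ_C(1 - cos(23°)) = 0.1929 pm

Final wavelength:
λ' = λ₀ + Δλ = 11.1034 + 0.1929 = 11.2963 pm

Final frequency:
f' = c/λ' = 299792458/1.1296304e-11 = 2.6538986e+19 Hz

Frequency shift (decrease):
Δf = f₀ - f' = 2.700e+19 - 2.6538986e+19 = 4.610e+17 Hz

(Intermediate values are shown rounded; full precision is carried through to the final answer.)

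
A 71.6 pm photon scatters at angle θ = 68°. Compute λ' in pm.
73.1174 pm

Using the Compton scattering formula:
λ' = λ + Δλ = λ + λ_C(1 - cos θ)

Given:
- Initial wavelength λ = 71.6 pm
- Scattering angle θ = 68°
- Compton wavelength λ_C ≈ 2.4263 pm

Calculate the shift:
Δλ = 2.4263 × (1 - cos(68°))
Δλ = 2.4263 × 0.6254
Δλ = 1.5174 pm

Final wavelength:
λ' = 71.6 + 1.5174 = 73.1174 pm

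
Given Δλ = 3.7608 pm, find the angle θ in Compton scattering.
123.37°

From the Compton formula Δλ = λ_C(1 - cos θ), we can solve for θ:

cos θ = 1 - Δλ/λ_C

Given:
- Δλ = 3.7608 pm
- λ_C = h/(m_e·c) ≈ 2.42631024 pm

cos θ = 1 - 3.7608/2.42631024
cos θ = 1 - 1.550008
cos θ = -0.550008

θ = arccos(-0.550008)
θ = 123.37°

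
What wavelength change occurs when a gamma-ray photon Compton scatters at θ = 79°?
1.9633 pm

Using the Compton scattering formula:
Δλ = λ_C(1 - cos θ)

where λ_C = h/(m_e·c) ≈ 2.4263 pm is the Compton wavelength of an electron.

For θ = 79°:
cos(79°) = 0.1908
1 - cos(79°) = 0.8092

Δλ = 2.4263 × 0.8092
Δλ = 1.9633 pm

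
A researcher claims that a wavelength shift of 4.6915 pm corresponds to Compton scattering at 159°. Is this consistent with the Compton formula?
Yes, consistent

Calculate the expected shift for θ = 159°:

Δλ_expected = λ_C(1 - cos(159°))
Δλ_expected = 2.4263 × (1 - cos(159°))
Δλ_expected = 2.4263 × 1.9336
Δλ_expected = 4.6915 pm

Given shift: 4.6915 pm
Expected shift: 4.6915 pm
Difference: 0.0000 pm

The values match. This is consistent with Compton scattering at the stated angle.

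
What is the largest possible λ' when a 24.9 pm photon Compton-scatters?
29.7526 pm (at θ = 180°)

The Compton shift is Δλ = λ_C(1 − cos θ).

Since cos θ ranges from −1 to 1, the factor (1 − cos θ) ranges from 0 to 2; the maximum shift occurs at θ = 180° (backscattering):
Δλ_max = 2λ_C = 2 × 2.4263 pm = 4.8526 pm

Maximum scattered wavelength:
λ'_max = λ₀ + Δλ_max = 24.9 + 4.8526 = 29.7526 pm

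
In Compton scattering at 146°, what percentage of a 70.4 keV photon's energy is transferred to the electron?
0.2013 (or 20.13%)

Calculate initial and final photon energies:

Initial: E₀ = 70.4 keV → λ₀ = 17.6114 pm
Compton shift: Δλ = 4.4378 pm
Final wavelength: λ' = 22.0492 pm
Final energy: E' = 56.2307 keV

Fractional energy loss:
(E₀ - E')/E₀ = (70.4000 - 56.2307)/70.4000
= 14.1693/70.4000
= 0.2013
= 20.13%

(Intermediate values are shown rounded; full precision is carried through to the final answer.)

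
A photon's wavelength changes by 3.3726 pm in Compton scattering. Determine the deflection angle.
112.96°

From the Compton formula Δλ = λ_C(1 - cos θ), we can solve for θ:

cos θ = 1 - Δλ/λ_C

Given:
- Δλ = 3.3726 pm
- λ_C = h/(m_e·c) ≈ 2.42631024 pm

cos θ = 1 - 3.3726/2.42631024
cos θ = 1 - 1.390012
cos θ = -0.390012

θ = arccos(-0.390012)
θ = 112.96°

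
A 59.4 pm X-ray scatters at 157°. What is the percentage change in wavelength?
7.8447%

Calculate the Compton shift:
Δλ = λ_C(1 - cos(157°))
Δλ = 2.4263 × (1 - cos(157°))
Δλ = 2.4263 × 1.9205
Δλ = 4.6597 pm

Percentage change:
(Δλ/λ₀) × 100 = (4.6597/59.4) × 100
= 7.8447%

(Intermediate values are shown rounded; full precision is carried through to the final answer.)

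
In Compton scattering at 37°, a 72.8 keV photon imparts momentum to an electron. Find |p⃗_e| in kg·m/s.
2.4368e-23 kg·m/s

The electron is initially at rest, so by conservation of momentum:
p⃗_e = p⃗₀ − p⃗'  (incident photon momentum minus scattered photon momentum)

Photon momentum magnitudes (p = h/λ = E/c):
λ₀ = hc/E₀ = 17.0308 pm → p₀ = h/λ₀ = 3.8906e-23 kg·m/s
Δλ = λ_C(1 − cos 37°) = 0.4886 pm
λ' = 17.5194 pm → p' = h/λ' = 3.7821e-23 kg·m/s

The scattered photon makes angle θ = 37° with the incident direction, so by the law of cosines:
|p⃗_e|² = p₀² + p'² − 2p₀p'cos θ
|p⃗_e|² = (3.8906e-23)² + (3.7821e-23)² − 2·3.8906e-23·3.7821e-23·cos(37°)
|p⃗_e| = 2.4368e-23 kg·m/s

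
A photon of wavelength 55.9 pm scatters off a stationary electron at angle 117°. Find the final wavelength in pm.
59.4278 pm

Using the Compton scattering formula:
λ' = λ + Δλ = λ + λ_C(1 - cos θ)

Given:
- Initial wavelength λ = 55.9 pm
- Scattering angle θ = 117°
- Compton wavelength λ_C ≈ 2.4263 pm

Calculate the shift:
Δλ = 2.4263 × (1 - cos(117°))
Δλ = 2.4263 × 1.4540
Δλ = 3.5278 pm

Final wavelength:
λ' = 55.9 + 3.5278 = 59.4278 pm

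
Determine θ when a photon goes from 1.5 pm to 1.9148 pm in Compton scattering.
34.00°

First find the wavelength shift:
Δλ = λ' - λ = 1.9148 - 1.5 = 0.4148 pm

Using Δλ = λ_C(1 - cos θ), with λ_C = h/(m_e·c) ≈ 2.42631024 pm:
cos θ = 1 - Δλ/λ_C
cos θ = 1 - 0.4148/2.42631024
cos θ = 0.829041

θ = arccos(0.829041)
θ = 34.00°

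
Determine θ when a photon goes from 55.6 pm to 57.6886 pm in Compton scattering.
82.00°

First find the wavelength shift:
Δλ = λ' - λ = 57.6886 - 55.6 = 2.0886 pm

Using Δλ = λ_C(1 - cos θ), with λ_C = h/(m_e·c) ≈ 2.42631024 pm:
cos θ = 1 - Δλ/λ_C
cos θ = 1 - 2.0886/2.42631024
cos θ = 0.139187

θ = arccos(0.139187)
θ = 82.00°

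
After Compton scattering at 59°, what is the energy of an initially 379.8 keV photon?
279.1727 keV

First convert energy to wavelength:
λ = hc/E, with hc ≈ 1239.842 keV·pm (i.e. 1239.842 eV·nm)

For E = 379.8 keV = 379800 eV:
λ = 1239.842 keV·pm / 379.8 keV
λ = 3.2645 pm

Calculate the Compton shift:
Δλ = λ_C(1 - cos(59°)) = 2.4263 × 0.4850
Δλ = 1.1767 pm

Final wavelength:
λ' = 3.2645 + 1.1767 = 4.4411 pm

Final energy:
E' = hc/λ' = 1239.842 / 4.4411 = 279.1727 keV

(Intermediate values are shown rounded; full precision is carried through to the final answer.)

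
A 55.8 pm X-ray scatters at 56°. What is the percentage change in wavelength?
1.9167%

Calculate the Compton shift:
Δλ = λ_C(1 - cos(56°))
Δλ = 2.4263 × (1 - cos(56°))
Δλ = 2.4263 × 0.4408
Δλ = 1.0695 pm

Percentage change:
(Δλ/λ₀) × 100 = (1.0695/55.8) × 100
= 1.9167%

(Intermediate values are shown rounded; full precision is carried through to the final answer.)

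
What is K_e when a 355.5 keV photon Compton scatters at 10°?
3.7180 keV

By energy conservation: K_e = E_initial - E_final

First find the scattered photon energy:
Initial wavelength: λ = hc/E = 3.4876 pm
Compton shift: Δλ = λ_C(1 - cos(10°)) = 0.0369 pm
Final wavelength: λ' = 3.4876 + 0.0369 = 3.5245 pm
Final photon energy: E' = hc/λ' = 351.7820 keV

Electron kinetic energy:
K_e = E - E' = 355.5000 - 351.7820 = 3.7180 keV

(Intermediate values are shown rounded; full precision is carried through to the final answer.)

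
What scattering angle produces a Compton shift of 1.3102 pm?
62.61°

From the Compton formula Δλ = λ_C(1 - cos θ), we can solve for θ:

cos θ = 1 - Δλ/λ_C

Given:
- Δλ = 1.3102 pm
- λ_C = h/(m_e·c) ≈ 2.42631024 pm

cos θ = 1 - 1.3102/2.42631024
cos θ = 1 - 0.539997
cos θ = 0.460003

θ = arccos(0.460003)
θ = 62.61°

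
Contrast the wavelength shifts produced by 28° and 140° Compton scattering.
140° produces the larger shift by a factor of 15.088

Calculate both shifts using Δλ = λ_C(1 - cos θ):

For θ₁ = 28°:
Δλ₁ = 2.4263 × (1 - cos(28°))
Δλ₁ = 2.4263 × 0.1171
Δλ₁ = 0.2840 pm

For θ₂ = 140°:
Δλ₂ = 2.4263 × (1 - cos(140°))
Δλ₂ = 2.4263 × 1.7660
Δλ₂ = 4.2850 pm

The 140° angle produces the larger shift.
Ratio: 4.2850/0.2840 = 15.088

(Intermediate values are shown rounded; full precision is carried through to the final answer.)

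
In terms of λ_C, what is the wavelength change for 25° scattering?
0.0937 λ_C

The Compton shift formula is:
Δλ = λ_C(1 - cos θ)

Dividing both sides by λ_C:
Δλ/λ_C = 1 - cos θ

For θ = 25°:
Δλ/λ_C = 1 - cos(25°)
Δλ/λ_C = 1 - 0.9063
Δλ/λ_C = 0.0937

This means the shift is 0.0937 × λ_C = 0.2273 pm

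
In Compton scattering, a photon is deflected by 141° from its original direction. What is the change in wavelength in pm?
4.3119 pm

Using the Compton scattering formula:
Δλ = λ_C(1 - cos θ)

where λ_C = h/(m_e·c) ≈ 2.4263 pm is the Compton wavelength of an electron.

For θ = 141°:
cos(141°) = -0.7771
1 - cos(141°) = 1.7771

Δλ = 2.4263 × 1.7771
Δλ = 4.3119 pm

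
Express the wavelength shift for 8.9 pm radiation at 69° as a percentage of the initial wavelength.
17.4921%

Calculate the Compton shift:
Δλ = λ_C(1 - cos(69°))
Δλ = 2.4263 × (1 - cos(69°))
Δλ = 2.4263 × 0.6416
Δλ = 1.5568 pm

Percentage change:
(Δλ/λ₀) × 100 = (1.5568/8.9) × 100
= 17.4921%

(Intermediate values are shown rounded; full precision is carried through to the final answer.)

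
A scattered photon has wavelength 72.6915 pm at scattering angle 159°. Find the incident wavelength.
68.0000 pm

From λ' = λ + Δλ, we have λ = λ' - Δλ

First calculate the Compton shift:
Δλ = λ_C(1 - cos θ)
Δλ = 2.4263 × (1 - cos(159°))
Δλ = 2.4263 × 1.9336
Δλ = 4.6915 pm

Initial wavelength:
λ = λ' - Δλ
λ = 72.6915 - 4.6915
λ = 68.0000 pm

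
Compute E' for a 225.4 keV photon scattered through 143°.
125.6850 keV

First convert energy to wavelength:
λ = hc/E, with hc ≈ 1239.842 keV·pm (i.e. 1239.842 eV·nm)

For E = 225.4 keV = 225400 eV:
λ = 1239.842 keV·pm / 225.4 keV
λ = 5.5006 pm

Calculate the Compton shift:
Δλ = λ_C(1 - cos(143°)) = 2.4263 × 1.7986
Δλ = 4.3640 pm

Final wavelength:
λ' = 5.5006 + 4.3640 = 9.8647 pm

Final energy:
E' = hc/λ' = 1239.842 / 9.8647 = 125.6850 keV

(Intermediate values are shown rounded; full precision is carried through to the final answer.)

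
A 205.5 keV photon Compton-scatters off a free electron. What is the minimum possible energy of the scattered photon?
113.8941 keV (at θ = 180°)

The scattered photon has minimum energy when its wavelength is maximum, i.e., when the Compton shift Δλ = λ_C(1 − cos θ) is maximum. This occurs at θ = 180° (backscattering), giving Δλ_max = 2λ_C = 4.8526 pm.

Initial wavelength: λ₀ = hc/E₀ = 6.0333 pm
Maximum final wavelength: λ'_max = λ₀ + 2λ_C = 6.0333 + 4.8526 = 10.8859 pm
Minimum final energy: E'_min = hc/λ'_max = 113.8941 keV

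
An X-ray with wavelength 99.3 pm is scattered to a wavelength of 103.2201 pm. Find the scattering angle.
128.00°

First find the wavelength shift:
Δλ = λ' - λ = 103.2201 - 99.3 = 3.9201 pm

Using Δλ = λ_C(1 - cos θ), with λ_C = h/(m_e·c) ≈ 2.42631024 pm:
cos θ = 1 - Δλ/λ_C
cos θ = 1 - 3.9201/2.42631024
cos θ = -0.615663

θ = arccos(-0.615663)
θ = 128.00°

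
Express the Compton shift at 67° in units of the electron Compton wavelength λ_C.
0.6093 λ_C

The Compton shift formula is:
Δλ = λ_C(1 - cos θ)

Dividing both sides by λ_C:
Δλ/λ_C = 1 - cos θ

For θ = 67°:
Δλ/λ_C = 1 - cos(67°)
Δλ/λ_C = 1 - 0.3907
Δλ/λ_C = 0.6093

This means the shift is 0.6093 × λ_C = 1.4783 pm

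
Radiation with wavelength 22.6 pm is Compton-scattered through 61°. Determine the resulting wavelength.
23.8500 pm

Using the Compton scattering formula:
λ' = λ + Δλ = λ + λ_C(1 - cos θ)

Given:
- Initial wavelength λ = 22.6 pm
- Scattering angle θ = 61°
- Compton wavelength λ_C ≈ 2.4263 pm

Calculate the shift:
Δλ = 2.4263 × (1 - cos(61°))
Δλ = 2.4263 × 0.5152
Δλ = 1.2500 pm

Final wavelength:
λ' = 22.6 + 1.2500 = 23.8500 pm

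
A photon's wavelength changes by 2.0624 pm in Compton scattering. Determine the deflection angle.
81.37°

From the Compton formula Δλ = λ_C(1 - cos θ), we can solve for θ:

cos θ = 1 - Δλ/λ_C

Given:
- Δλ = 2.0624 pm
- λ_C = h/(m_e·c) ≈ 2.42631024 pm

cos θ = 1 - 2.0624/2.42631024
cos θ = 1 - 0.850015
cos θ = 0.149985

θ = arccos(0.149985)
θ = 81.37°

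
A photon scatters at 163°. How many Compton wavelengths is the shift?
1.9563 λ_C

The Compton shift formula is:
Δλ = λ_C(1 - cos θ)

Dividing both sides by λ_C:
Δλ/λ_C = 1 - cos θ

For θ = 163°:
Δλ/λ_C = 1 - cos(163°)
Δλ/λ_C = 1 - -0.9563
Δλ/λ_C = 1.9563

This means the shift is 1.9563 × λ_C = 4.7466 pm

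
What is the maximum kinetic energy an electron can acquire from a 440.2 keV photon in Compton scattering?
278.5341 keV

Maximum energy transfer occurs at θ = 180° (backscattering).

Initial photon: E₀ = 440.2 keV → λ₀ = 2.8165 pm

Maximum Compton shift (at 180°):
Δλ_max = 2λ_C = 2 × 2.4263 = 4.8526 pm

Final wavelength:
λ' = 2.8165 + 4.8526 = 7.6692 pm

Minimum photon energy (maximum energy to electron):
E'_min = hc/λ' = 161.6659 keV

Maximum electron kinetic energy:
K_max = E₀ - E'_min = 440.2000 - 161.6659 = 278.5341 keV

(Intermediate values are shown rounded; full precision is carried through to the final answer.)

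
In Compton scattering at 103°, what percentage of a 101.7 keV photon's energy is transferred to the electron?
0.1960 (or 19.60%)

Calculate initial and final photon energies:

Initial: E₀ = 101.7 keV → λ₀ = 12.1912 pm
Compton shift: Δλ = 2.9721 pm
Final wavelength: λ' = 15.1633 pm
Final energy: E' = 81.7661 keV

Fractional energy loss:
(E₀ - E')/E₀ = (101.7000 - 81.7661)/101.7000
= 19.9339/101.7000
= 0.1960
= 19.60%

(Intermediate values are shown rounded; full precision is carried through to the final answer.)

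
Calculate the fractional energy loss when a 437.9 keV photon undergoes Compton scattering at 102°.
0.5086 (or 50.86%)

Calculate initial and final photon energies:

Initial: E₀ = 437.9 keV → λ₀ = 2.8313 pm
Compton shift: Δλ = 2.9308 pm
Final wavelength: λ' = 5.7621 pm
Final energy: E' = 215.1717 keV

Fractional energy loss:
(E₀ - E')/E₀ = (437.9000 - 215.1717)/437.9000
= 222.7283/437.9000
= 0.5086
= 50.86%

(Intermediate values are shown rounded; full precision is carried through to the final answer.)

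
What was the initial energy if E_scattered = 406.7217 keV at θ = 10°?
411.7000 keV

Convert final energy to wavelength (hc ≈ 1239.842 keV·pm):
λ' = hc/E' = 1239.842 / 406.7217 = 3.0484 pm

Calculate the Compton shift:
Δλ = λ_C(1 - cos(10°))
Δλ = 2.4263 × (1 - cos(10°))
Δλ = 0.0369 pm

Initial wavelength:
λ = λ' - Δλ = 3.0484 - 0.0369 = 3.0115 pm

Initial energy:
E = hc/λ = 1239.842 / 3.0115 = 411.7000 keV

(Intermediate values are shown rounded; full precision is carried through to the final answer.)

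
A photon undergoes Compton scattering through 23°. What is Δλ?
0.1929 pm

Using the Compton scattering formula:
Δλ = λ_C(1 - cos θ)

where λ_C = h/(m_e·c) ≈ 2.4263 pm is the Compton wavelength of an electron.

For θ = 23°:
cos(23°) = 0.9205
1 - cos(23°) = 0.0795

Δλ = 2.4263 × 0.0795
Δλ = 0.1929 pm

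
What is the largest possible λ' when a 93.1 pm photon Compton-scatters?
97.9526 pm (at θ = 180°)

The Compton shift is Δλ = λ_C(1 − cos θ).

Since cos θ ranges from −1 to 1, the factor (1 − cos θ) ranges from 0 to 2; the maximum shift occurs at θ = 180° (backscattering):
Δλ_max = 2λ_C = 2 × 2.4263 pm = 4.8526 pm

Maximum scattered wavelength:
λ'_max = λ₀ + Δλ_max = 93.1 + 4.8526 = 97.9526 pm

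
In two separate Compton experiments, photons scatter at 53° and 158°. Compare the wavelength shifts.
158° produces the larger shift by a factor of 4.840

Calculate both shifts using Δλ = λ_C(1 - cos θ):

For θ₁ = 53°:
Δλ₁ = 2.4263 × (1 - cos(53°))
Δλ₁ = 2.4263 × 0.3982
Δλ₁ = 0.9661 pm

For θ₂ = 158°:
Δλ₂ = 2.4263 × (1 - cos(158°))
Δλ₂ = 2.4263 × 1.9272
Δλ₂ = 4.6759 pm

The 158° angle produces the larger shift.
Ratio: 4.6759/0.9661 = 4.840

(Intermediate values are shown rounded; full precision is carried through to the final answer.)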